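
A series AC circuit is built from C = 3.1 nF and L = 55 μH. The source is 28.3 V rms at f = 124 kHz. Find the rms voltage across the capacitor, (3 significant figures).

ω = 2πf = 779100 rad/s
X_L = ωL = 42.9 Ω
X_C = 1/(ωC) = 414 Ω
Net reactance X = X_L − X_C = -371 Ω
Z = − j371 Ω
|Z| = √(0² + 371²) = 371 Ω
I = V/|Z| = 76.2 mA
V_C = I·|Z_C| = 0.0762 × 414 = 31.6 V

31.6 V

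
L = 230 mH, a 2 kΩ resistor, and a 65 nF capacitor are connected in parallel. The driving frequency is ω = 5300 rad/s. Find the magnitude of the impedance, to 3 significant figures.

X_L = ωL = 1220 Ω
X_C = 1/(ωC) = 2900 Ω
Parallel: admittances add. Y = 1/R + 1/(jωL) + jωC
Y = (0.000500 − j0.000476) S
|Y| = 0.000690 S → |Z| = 1/|Y| = 1450 Ω, ∠Z = −∠Y = 43.6°

1450 Ω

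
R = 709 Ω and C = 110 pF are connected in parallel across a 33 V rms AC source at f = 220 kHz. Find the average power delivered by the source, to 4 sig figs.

1.536 W

ω = 2πf = 1.382e+06 rad/s
X_C = 1/(ωC) = 6577 Ω
Parallel: admittances add. Y = 1/R + jωC
Y = (0.001410 + j0.0001521) S
|Y| = 0.001419 S → |Z| = 1/|Y| = 704.9 Ω, ∠Z = −∠Y = -6.153°
I = V/|Z| = 46.81 mA
P = VI cos φ = 33 × 0.04681 × cos(-6.153°) = 1.536 W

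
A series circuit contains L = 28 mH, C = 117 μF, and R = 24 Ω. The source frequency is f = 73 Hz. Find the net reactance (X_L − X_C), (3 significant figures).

-5.79 Ω

ω = 2πf = 458.7 rad/s
X_L = ωL = 12.8 Ω
X_C = 1/(ωC) = 18.6 Ω
X = 12.8 − 18.6 = -5.79 Ω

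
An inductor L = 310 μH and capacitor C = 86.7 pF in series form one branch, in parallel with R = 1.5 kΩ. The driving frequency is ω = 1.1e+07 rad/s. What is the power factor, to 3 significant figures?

X_L = ωL = 3410 Ω
X_C = 1/(ωC) = 1050 Ω
Branch 1: Z₁ = R = 1500 Ω
Branch 2 (series LC): Z₂ = j(X_L − X_C) = j2360 Ω
Parallel: Z = Z₁Z₂/(Z₁+Z₂), |Z| = 1270 Ω, ∠Z = 32.4°
cos φ = cos(32.4°) = 0.844

0.844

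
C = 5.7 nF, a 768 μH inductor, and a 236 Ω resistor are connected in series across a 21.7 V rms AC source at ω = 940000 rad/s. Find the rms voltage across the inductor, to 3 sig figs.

26.8 V

X_L = ωL = 722 Ω
X_C = 1/(ωC) = 187 Ω
Net reactance X = X_L − X_C = 535 Ω
Z = 236 + j535 Ω
|Z| = √(236² + 535²) = 585 Ω
I = V/|Z| = 37.1 mA
V_L = I·|Z_L| = 0.0371 × 722 = 26.8 V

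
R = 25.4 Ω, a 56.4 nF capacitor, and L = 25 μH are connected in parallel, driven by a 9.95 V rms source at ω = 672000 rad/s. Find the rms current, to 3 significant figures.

447 mA

X_L = ωL = 16.8 Ω
X_C = 1/(ωC) = 26.4 Ω
Parallel: admittances add. Y = 1/R + 1/(jωL) + jωC
Y = (0.0394 − j0.0216) S
|Y| = 0.0449 S → |Z| = 1/|Y| = 22.3 Ω, ∠Z = −∠Y = 28.8°
I = V/|Z| = 9.95/22.3 = 447 mA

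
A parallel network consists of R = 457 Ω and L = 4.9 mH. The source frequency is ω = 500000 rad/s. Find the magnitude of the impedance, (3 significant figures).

449 Ω

X_L = ωL = 2450 Ω
Parallel: admittances add. Y = 1/R + 1/(jωL)
Y = (0.00219 − j0.000408) S
|Y| = 0.00223 S → |Z| = 1/|Y| = 449 Ω, ∠Z = −∠Y = 10.6°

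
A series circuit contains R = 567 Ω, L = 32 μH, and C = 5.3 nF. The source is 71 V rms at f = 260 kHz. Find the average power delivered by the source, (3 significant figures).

8.78 W

ω = 2πf = 1.634e+06 rad/s
X_L = ωL = 52.3 Ω
X_C = 1/(ωC) = 115 Ω
Net reactance X = X_L − X_C = -63.2 Ω
Z = 567 − j63.2 Ω
|Z| = √(567² + 63.2²) = 571 Ω
∠Z = arctan(-63.2/567) = -6.36°
I = V/|Z| = 124 mA
P = VI cos φ = 71 × 0.124 × cos(-6.36°) = 8.78 W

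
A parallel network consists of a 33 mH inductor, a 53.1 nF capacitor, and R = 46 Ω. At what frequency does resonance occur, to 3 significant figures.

ω₀ = 1/√(LC) = 1/√(0.033 × 5.31e-08) = 23890 rad/s
f₀ = ω₀/(2π) = 3.80 kHz

3.80 kHz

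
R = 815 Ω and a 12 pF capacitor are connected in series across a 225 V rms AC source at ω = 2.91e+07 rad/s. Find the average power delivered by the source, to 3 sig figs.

X_C = 1/(ωC) = 2860 Ω
Z = 815 − j2860 Ω
|Z| = √(815² + 2860²) = 2980 Ω
∠Z = arctan(-2860/815) = -74.1°
I = V/|Z| = 75.6 mA
P = VI cos φ = 225 × 0.0756 × cos(-74.1°) = 4.65 W

4.65 W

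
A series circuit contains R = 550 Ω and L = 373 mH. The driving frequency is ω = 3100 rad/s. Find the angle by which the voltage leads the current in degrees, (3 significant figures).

X_L = ωL = 1160 Ω
Z = 550 + j1160 Ω
|Z| = √(550² + 1160²) = 1280 Ω
∠Z = arctan(1160/550) = 64.6°

64.6°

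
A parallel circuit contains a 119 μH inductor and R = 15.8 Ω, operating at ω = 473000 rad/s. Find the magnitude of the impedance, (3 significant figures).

15.2 Ω

X_L = ωL = 56.3 Ω
Parallel: admittances add. Y = 1/R + 1/(jωL)
Y = (0.0633 − j0.0178) S
|Y| = 0.0657 S → |Z| = 1/|Y| = 15.2 Ω, ∠Z = −∠Y = 15.7°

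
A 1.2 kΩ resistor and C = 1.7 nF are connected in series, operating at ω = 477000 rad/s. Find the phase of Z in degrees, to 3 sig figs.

-45.8°

X_C = 1/(ωC) = 1230 Ω
Z = 1200 − j1230 Ω
|Z| = √(1200² + 1230²) = 1720 Ω
∠Z = arctan(-1230/1200) = -45.8°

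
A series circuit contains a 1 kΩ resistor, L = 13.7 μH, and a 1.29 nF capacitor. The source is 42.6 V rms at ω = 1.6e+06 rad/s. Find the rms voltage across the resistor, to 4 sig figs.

38.66 V

X_L = ωL = 21.92 Ω
X_C = 1/(ωC) = 484.5 Ω
Net reactance X = X_L − X_C = -462.6 Ω
Z = 1000 − j462.6 Ω
|Z| = √(1000² + 462.6²) = 1102 Ω
I = V/|Z| = 38.66 mA
V_R = I·|Z_R| = 0.03866 × 1000 = 38.66 V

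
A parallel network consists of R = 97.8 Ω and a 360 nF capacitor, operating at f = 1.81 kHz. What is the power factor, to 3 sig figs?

0.928

ω = 2πf = 11370 rad/s
X_C = 1/(ωC) = 244 Ω
Parallel: admittances add. Y = 1/R + jωC
Y = (0.0102 + j0.00409) S
|Y| = 0.0110 S → |Z| = 1/|Y| = 90.8 Ω, ∠Z = −∠Y = -21.8°
cos φ = cos(-21.8°) = 0.928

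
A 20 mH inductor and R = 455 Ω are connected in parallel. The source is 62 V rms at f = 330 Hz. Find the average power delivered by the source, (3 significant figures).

8.45 W

ω = 2πf = 2073 rad/s
X_L = ωL = 41.5 Ω
Parallel: admittances add. Y = 1/R + 1/(jωL)
Y = (0.00220 − j0.0241) S
|Y| = 0.0242 S → |Z| = 1/|Y| = 41.3 Ω, ∠Z = −∠Y = 84.8°
I = V/|Z| = 1.50 A
P = VI cos φ = 62 × 1.50 × cos(84.8°) = 8.45 W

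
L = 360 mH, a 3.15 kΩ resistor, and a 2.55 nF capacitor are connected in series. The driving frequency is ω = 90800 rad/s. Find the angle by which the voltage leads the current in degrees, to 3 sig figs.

X_L = ωL = 32700 Ω
X_C = 1/(ωC) = 4320 Ω
Net reactance X = X_L − X_C = 28400 Ω
Z = 3150 + j28400 Ω
|Z| = √(3150² + 28400²) = 28500 Ω
∠Z = arctan(28400/3150) = 83.7°

83.7°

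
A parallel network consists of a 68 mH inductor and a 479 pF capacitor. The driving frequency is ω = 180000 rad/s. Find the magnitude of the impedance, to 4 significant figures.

221200 Ω

X_L = ωL = 12240 Ω
X_C = 1/(ωC) = 11600 Ω
Parallel: admittances add. Y = 1/(jωL) + jωC
Y = (0 + j4.521e-06) S
|Y| = 4.521e-06 S → |Z| = 1/|Y| = 221200 Ω, ∠Z = −∠Y = -90.00°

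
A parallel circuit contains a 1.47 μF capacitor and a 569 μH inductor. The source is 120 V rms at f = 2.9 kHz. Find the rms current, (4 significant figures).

ω = 2πf = 18220 rad/s
X_L = ωL = 10.37 Ω
X_C = 1/(ωC) = 37.33 Ω
Parallel: admittances add. Y = 1/(jωL) + jωC
Y = (0 − j0.06967) S
|Y| = 0.06967 S → |Z| = 1/|Y| = 14.35 Ω, ∠Z = −∠Y = 90.00°
I = V/|Z| = 120/14.35 = 8.360 A

8.360 A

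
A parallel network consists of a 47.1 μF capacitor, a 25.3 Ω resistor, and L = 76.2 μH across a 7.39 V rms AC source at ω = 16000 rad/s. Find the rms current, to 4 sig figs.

572.4 mA

X_L = ωL = 1.219 Ω
X_C = 1/(ωC) = 1.327 Ω
Parallel: admittances add. Y = 1/R + 1/(jωL) + jωC
Y = (0.03953 − j0.06661) S
|Y| = 0.07745 S → |Z| = 1/|Y| = 12.91 Ω, ∠Z = −∠Y = 59.32°
I = V/|Z| = 7.39/12.91 = 572.4 mA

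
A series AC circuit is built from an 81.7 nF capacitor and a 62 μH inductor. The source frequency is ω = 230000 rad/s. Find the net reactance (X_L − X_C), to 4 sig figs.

X_L = ωL = 14.26 Ω
X_C = 1/(ωC) = 53.22 Ω
X = 14.26 − 53.22 = -38.96 Ω

-38.96 Ω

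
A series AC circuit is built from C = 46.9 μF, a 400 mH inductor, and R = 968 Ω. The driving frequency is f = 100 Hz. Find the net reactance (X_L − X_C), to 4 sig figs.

217.4 Ω

ω = 2πf = 628.3 rad/s
X_L = ωL = 251.3 Ω
X_C = 1/(ωC) = 33.93 Ω
X = 251.3 − 33.93 = 217.4 Ω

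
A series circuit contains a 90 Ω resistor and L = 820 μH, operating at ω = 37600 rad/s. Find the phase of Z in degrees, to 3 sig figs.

X_L = ωL = 30.8 Ω
Z = 90.0 + j30.8 Ω
|Z| = √(90.0² + 30.8²) = 95.1 Ω
∠Z = arctan(30.8/90.0) = 18.9°

18.9°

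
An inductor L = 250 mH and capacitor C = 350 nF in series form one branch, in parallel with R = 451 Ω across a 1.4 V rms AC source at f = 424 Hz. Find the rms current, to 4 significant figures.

ω = 2πf = 2664 rad/s
X_L = ωL = 666.0 Ω
X_C = 1/(ωC) = 1072 Ω
Branch 1: Z₁ = R = 451.0 Ω
Branch 2 (series LC): Z₂ = j(X_L − X_C) = −j406.5 Ω
Parallel: Z = Z₁Z₂/(Z₁+Z₂), |Z| = 301.9 Ω, ∠Z = -47.97°
I = V/|Z| = 1.4/301.9 = 4.637 mA

4.637 mA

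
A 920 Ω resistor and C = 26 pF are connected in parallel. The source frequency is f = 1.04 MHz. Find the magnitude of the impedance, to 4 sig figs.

909.0 Ω

ω = 2πf = 6.535e+06 rad/s
X_C = 1/(ωC) = 5886 Ω
Parallel: admittances add. Y = 1/R + jωC
Y = (0.001087 + j0.0001699) S
|Y| = 0.001100 S → |Z| = 1/|Y| = 909.0 Ω, ∠Z = −∠Y = -8.884°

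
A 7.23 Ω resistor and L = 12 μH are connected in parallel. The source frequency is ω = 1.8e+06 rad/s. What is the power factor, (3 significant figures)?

0.948

X_L = ωL = 21.6 Ω
Parallel: admittances add. Y = 1/R + 1/(jωL)
Y = (0.138 − j0.0463) S
|Y| = 0.146 S → |Z| = 1/|Y| = 6.86 Ω, ∠Z = −∠Y = 18.5°
cos φ = cos(18.5°) = 0.948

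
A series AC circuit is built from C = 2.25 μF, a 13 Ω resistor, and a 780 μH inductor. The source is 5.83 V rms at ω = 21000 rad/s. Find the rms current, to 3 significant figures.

421 mA

X_L = ωL = 16.4 Ω
X_C = 1/(ωC) = 21.2 Ω
Net reactance X = X_L − X_C = -4.78 Ω
Z = 13.0 − j4.78 Ω
|Z| = √(13.0² + 4.78²) = 13.9 Ω
I = V/|Z| = 5.83/13.9 = 421 mA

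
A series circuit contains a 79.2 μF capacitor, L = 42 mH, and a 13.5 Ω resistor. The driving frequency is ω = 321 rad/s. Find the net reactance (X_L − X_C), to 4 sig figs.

X_L = ωL = 13.48 Ω
X_C = 1/(ωC) = 39.33 Ω
X = 13.48 − 39.33 = -25.85 Ω

-25.85 Ω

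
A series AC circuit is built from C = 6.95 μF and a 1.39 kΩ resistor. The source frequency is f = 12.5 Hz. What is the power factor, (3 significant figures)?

0.604

ω = 2πf = 78.54 rad/s
X_C = 1/(ωC) = 1830 Ω
Z = 1390 − j1830 Ω
|Z| = √(1390² + 1830²) = 2300 Ω
∠Z = arctan(-1830/1390) = -52.8°
cos φ = cos(-52.8°) = 0.604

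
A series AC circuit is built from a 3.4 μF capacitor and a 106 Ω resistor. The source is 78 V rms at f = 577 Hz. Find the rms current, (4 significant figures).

ω = 2πf = 3625 rad/s
X_C = 1/(ωC) = 81.13 Ω
Z = 106.0 − j81.13 Ω
|Z| = √(106.0² + 81.13²) = 133.5 Ω
I = V/|Z| = 78/133.5 = 584.3 mA

584.3 mA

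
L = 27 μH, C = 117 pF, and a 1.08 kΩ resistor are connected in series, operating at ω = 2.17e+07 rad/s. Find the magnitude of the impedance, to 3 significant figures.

X_L = ωL = 586 Ω
X_C = 1/(ωC) = 394 Ω
Net reactance X = X_L − X_C = 192 Ω
Z = 1080 + j192 Ω
|Z| = √(1080² + 192²) = 1100 Ω

1100 Ω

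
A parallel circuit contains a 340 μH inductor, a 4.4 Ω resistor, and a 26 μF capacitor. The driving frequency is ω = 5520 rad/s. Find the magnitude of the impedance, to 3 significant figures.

2.22 Ω

X_L = ωL = 1.88 Ω
X_C = 1/(ωC) = 6.97 Ω
Parallel: admittances add. Y = 1/R + 1/(jωL) + jωC
Y = (0.227 − j0.389) S
|Y| = 0.451 S → |Z| = 1/|Y| = 2.22 Ω, ∠Z = −∠Y = 59.7°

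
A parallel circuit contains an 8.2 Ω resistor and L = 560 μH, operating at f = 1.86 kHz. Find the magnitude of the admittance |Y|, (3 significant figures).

ω = 2πf = 11690 rad/s
X_L = ωL = 6.54 Ω
Parallel: admittances add. Y = 1/R + 1/(jωL)
Y = (0.122 − j0.153) S
|Y| = 0.195 S → |Z| = 1/|Y| = 5.12 Ω, ∠Z = −∠Y = 51.4°

195 mS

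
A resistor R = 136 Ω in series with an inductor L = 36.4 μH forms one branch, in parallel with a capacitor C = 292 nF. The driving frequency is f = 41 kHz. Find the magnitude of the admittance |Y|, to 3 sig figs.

ω = 2πf = 257600 rad/s
X_L = ωL = 9.38 Ω
X_C = 1/(ωC) = 13.3 Ω
Branch 1 (R+jX_L): Z₁ = 136 + j9.38 Ω, |Z₁| = 136 Ω
Branch 2 (−jX_C): Z₂ = −j13.3 Ω
Parallel: Z = Z₁Z₂/(Z₁+Z₂), |Z| = 13.3 Ω, ∠Z = -84.4°
|Y| = 1/|Z| = 75.1 mS

75.1 mS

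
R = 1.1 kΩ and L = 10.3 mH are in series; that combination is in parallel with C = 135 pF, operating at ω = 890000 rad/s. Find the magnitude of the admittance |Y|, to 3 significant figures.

X_L = ωL = 9170 Ω
X_C = 1/(ωC) = 8320 Ω
Branch 1 (R+jX_L): Z₁ = 1100 + j9170 Ω, |Z₁| = 9230 Ω
Branch 2 (−jX_C): Z₂ = −j8320 Ω
Parallel: Z = Z₁Z₂/(Z₁+Z₂), |Z| = 55400 Ω, ∠Z = -44.3°
|Y| = 1/|Z| = 18.0 μS

18.0 μS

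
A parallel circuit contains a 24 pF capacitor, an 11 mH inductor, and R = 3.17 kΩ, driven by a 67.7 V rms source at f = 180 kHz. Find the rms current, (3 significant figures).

ω = 2πf = 1.131e+06 rad/s
X_L = ωL = 12400 Ω
X_C = 1/(ωC) = 36800 Ω
Parallel: admittances add. Y = 1/R + 1/(jωL) + jωC
Y = (0.000315 − j5.32e-05) S
|Y| = 0.000320 S → |Z| = 1/|Y| = 3130 Ω, ∠Z = −∠Y = 9.58°
I = V/|Z| = 67.7/3130 = 21.7 mA

21.7 mA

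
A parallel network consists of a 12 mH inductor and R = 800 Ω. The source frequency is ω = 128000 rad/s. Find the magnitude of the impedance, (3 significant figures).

710 Ω

X_L = ωL = 1540 Ω
Parallel: admittances add. Y = 1/R + 1/(jωL)
Y = (0.00125 − j0.000651) S
|Y| = 0.00141 S → |Z| = 1/|Y| = 710 Ω, ∠Z = −∠Y = 27.5°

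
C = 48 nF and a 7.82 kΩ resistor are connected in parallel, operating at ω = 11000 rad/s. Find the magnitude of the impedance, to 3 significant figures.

1840 Ω

X_C = 1/(ωC) = 1890 Ω
Parallel: admittances add. Y = 1/R + jωC
Y = (0.000128 + j0.000528) S
|Y| = 0.000543 S → |Z| = 1/|Y| = 1840 Ω, ∠Z = −∠Y = -76.4°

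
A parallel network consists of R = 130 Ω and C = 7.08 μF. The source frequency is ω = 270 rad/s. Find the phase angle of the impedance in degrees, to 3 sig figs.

-14.0°

X_C = 1/(ωC) = 523 Ω
Parallel: admittances add. Y = 1/R + jωC
Y = (0.00769 + j0.00191) S
|Y| = 0.00793 S → |Z| = 1/|Y| = 126 Ω, ∠Z = −∠Y = -14.0°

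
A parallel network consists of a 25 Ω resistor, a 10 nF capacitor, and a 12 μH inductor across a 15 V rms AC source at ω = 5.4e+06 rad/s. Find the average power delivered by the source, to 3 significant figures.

X_L = ωL = 64.8 Ω
X_C = 1/(ωC) = 18.5 Ω
Parallel: admittances add. Y = 1/R + 1/(jωL) + jωC
Y = (0.0400 + j0.0386) S
|Y| = 0.0556 S → |Z| = 1/|Y| = 18.0 Ω, ∠Z = −∠Y = -44.0°
I = V/|Z| = 833 mA
P = VI cos φ = 15 × 0.833 × cos(-44.0°) = 9.00 W

9.00 W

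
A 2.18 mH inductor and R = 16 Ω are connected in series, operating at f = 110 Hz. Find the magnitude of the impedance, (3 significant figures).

16.1 Ω

ω = 2πf = 691.2 rad/s
X_L = ωL = 1.51 Ω
Z = 16.0 + j1.51 Ω
|Z| = √(16.0² + 1.51²) = 16.1 Ω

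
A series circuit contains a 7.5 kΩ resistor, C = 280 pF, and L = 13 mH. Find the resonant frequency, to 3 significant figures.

ω₀ = 1/√(LC) = 1/√(0.013 × 2.8e-10) = 524100 rad/s
f₀ = ω₀/(2π) = 83.4 kHz

83.4 kHz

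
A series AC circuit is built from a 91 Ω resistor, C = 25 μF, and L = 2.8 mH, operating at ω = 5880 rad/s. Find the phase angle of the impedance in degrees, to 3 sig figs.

X_L = ωL = 16.5 Ω
X_C = 1/(ωC) = 6.80 Ω
Net reactance X = X_L − X_C = 9.66 Ω
Z = 91.0 + j9.66 Ω
|Z| = √(91.0² + 9.66²) = 91.5 Ω
∠Z = arctan(9.66/91.0) = 6.06°

6.06°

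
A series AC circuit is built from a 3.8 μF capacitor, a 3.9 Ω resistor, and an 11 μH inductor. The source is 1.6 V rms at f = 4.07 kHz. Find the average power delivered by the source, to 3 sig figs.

ω = 2πf = 25570 rad/s
X_L = ωL = 0.281 Ω
X_C = 1/(ωC) = 10.3 Ω
Net reactance X = X_L − X_C = -10.0 Ω
Z = 3.90 − j10.0 Ω
|Z| = √(3.90² + 10.0²) = 10.7 Ω
∠Z = arctan(-10.0/3.90) = -68.7°
I = V/|Z| = 149 mA
P = VI cos φ = 1.6 × 0.149 × cos(-68.7°) = 86.5 mW

86.5 mW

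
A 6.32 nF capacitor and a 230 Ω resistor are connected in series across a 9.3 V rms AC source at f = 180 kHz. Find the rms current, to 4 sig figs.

ω = 2πf = 1.131e+06 rad/s
X_C = 1/(ωC) = 139.9 Ω
Z = 230.0 − j139.9 Ω
|Z| = √(230.0² + 139.9²) = 269.2 Ω
I = V/|Z| = 9.3/269.2 = 34.55 mA

34.55 mA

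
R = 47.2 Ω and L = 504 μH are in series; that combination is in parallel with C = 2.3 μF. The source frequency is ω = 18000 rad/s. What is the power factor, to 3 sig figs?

0.479

X_L = ωL = 9.07 Ω
X_C = 1/(ωC) = 24.2 Ω
Branch 1 (R+jX_L): Z₁ = 47.2 + j9.07 Ω, |Z₁| = 48.1 Ω
Branch 2 (−jX_C): Z₂ = −j24.2 Ω
Parallel: Z = Z₁Z₂/(Z₁+Z₂), |Z| = 23.4 Ω, ∠Z = -61.4°
cos φ = cos(-61.4°) = 0.479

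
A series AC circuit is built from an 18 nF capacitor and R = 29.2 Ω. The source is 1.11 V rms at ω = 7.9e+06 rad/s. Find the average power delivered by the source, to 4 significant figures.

X_C = 1/(ωC) = 7.032 Ω
Z = 29.20 − j7.032 Ω
|Z| = √(29.20² + 7.032²) = 30.03 Ω
∠Z = arctan(-7.032/29.20) = -13.54°
I = V/|Z| = 36.96 mA
P = VI cos φ = 1.11 × 0.03696 × cos(-13.54°) = 39.88 mW

39.88 mW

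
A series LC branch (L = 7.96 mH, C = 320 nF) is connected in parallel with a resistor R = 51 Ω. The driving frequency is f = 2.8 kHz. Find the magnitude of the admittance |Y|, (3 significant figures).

33.0 mS

ω = 2πf = 17590 rad/s
X_L = ωL = 140 Ω
X_C = 1/(ωC) = 178 Ω
Branch 1: Z₁ = R = 51.0 Ω
Branch 2 (series LC): Z₂ = j(X_L − X_C) = −j37.6 Ω
Parallel: Z = Z₁Z₂/(Z₁+Z₂), |Z| = 30.3 Ω, ∠Z = -53.6°
|Y| = 1/|Z| = 33.0 mS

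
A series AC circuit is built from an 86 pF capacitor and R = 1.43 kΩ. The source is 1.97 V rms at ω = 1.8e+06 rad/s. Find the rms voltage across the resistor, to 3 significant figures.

0.426 V

X_C = 1/(ωC) = 6460 Ω
Z = 1430 − j6460 Ω
|Z| = √(1430² + 6460²) = 6620 Ω
I = V/|Z| = 298 μA
V_R = I·|Z_R| = 0.000298 × 1430 = 0.426 V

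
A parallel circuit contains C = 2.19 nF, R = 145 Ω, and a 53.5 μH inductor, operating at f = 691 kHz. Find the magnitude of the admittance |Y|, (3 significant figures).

8.64 mS

ω = 2πf = 4.342e+06 rad/s
X_L = ωL = 232 Ω
X_C = 1/(ωC) = 105 Ω
Parallel: admittances add. Y = 1/R + 1/(jωL) + jωC
Y = (0.00690 + j0.00520) S
|Y| = 0.00864 S → |Z| = 1/|Y| = 116 Ω, ∠Z = −∠Y = -37.0°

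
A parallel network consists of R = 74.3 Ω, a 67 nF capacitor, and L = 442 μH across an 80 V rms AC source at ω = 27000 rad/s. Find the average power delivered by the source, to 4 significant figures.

86.14 W

X_L = ωL = 11.93 Ω
X_C = 1/(ωC) = 552.8 Ω
Parallel: admittances add. Y = 1/R + 1/(jωL) + jωC
Y = (0.01346 − j0.08199) S
|Y| = 0.08308 S → |Z| = 1/|Y| = 12.04 Ω, ∠Z = −∠Y = 80.68°
I = V/|Z| = 6.647 A
P = VI cos φ = 80 × 6.647 × cos(80.68°) = 86.14 W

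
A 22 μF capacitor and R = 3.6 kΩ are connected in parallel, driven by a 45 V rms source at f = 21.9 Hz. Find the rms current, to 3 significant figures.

ω = 2πf = 137.6 rad/s
X_C = 1/(ωC) = 330 Ω
Parallel: admittances add. Y = 1/R + jωC
Y = (0.000278 + j0.00303) S
|Y| = 0.00304 S → |Z| = 1/|Y| = 329 Ω, ∠Z = −∠Y = -84.8°
I = V/|Z| = 45/329 = 137 mA

137 mA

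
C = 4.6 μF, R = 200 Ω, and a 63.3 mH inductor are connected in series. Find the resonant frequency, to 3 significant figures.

295 Hz

ω₀ = 1/√(LC) = 1/√(0.0633 × 4.6e-06) = 1853 rad/s
f₀ = ω₀/(2π) = 295 Hz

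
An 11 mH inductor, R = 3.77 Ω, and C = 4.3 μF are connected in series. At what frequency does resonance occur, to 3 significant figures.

ω₀ = 1/√(LC) = 1/√(0.011 × 4.3e-06) = 4598 rad/s
f₀ = ω₀/(2π) = 732 Hz

732 Hz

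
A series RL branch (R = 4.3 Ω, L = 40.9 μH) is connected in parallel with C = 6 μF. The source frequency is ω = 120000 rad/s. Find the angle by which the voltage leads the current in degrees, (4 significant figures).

X_L = ωL = 4.908 Ω
X_C = 1/(ωC) = 1.389 Ω
Branch 1 (R+jX_L): Z₁ = 4.300 + j4.908 Ω, |Z₁| = 6.525 Ω
Branch 2 (−jX_C): Z₂ = −j1.389 Ω
Parallel: Z = Z₁Z₂/(Z₁+Z₂), |Z| = 1.631 Ω, ∠Z = -80.52°

-80.52°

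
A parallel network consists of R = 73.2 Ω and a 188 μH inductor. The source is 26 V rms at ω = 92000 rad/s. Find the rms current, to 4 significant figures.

X_L = ωL = 17.30 Ω
Parallel: admittances add. Y = 1/R + 1/(jωL)
Y = (0.01366 − j0.05782) S
|Y| = 0.05941 S → |Z| = 1/|Y| = 16.83 Ω, ∠Z = −∠Y = 76.71°
I = V/|Z| = 26/16.83 = 1.545 A

1.545 A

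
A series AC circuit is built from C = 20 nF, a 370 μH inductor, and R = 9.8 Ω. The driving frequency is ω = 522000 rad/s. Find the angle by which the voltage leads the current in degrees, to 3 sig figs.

84.3°

X_L = ωL = 193 Ω
X_C = 1/(ωC) = 95.8 Ω
Net reactance X = X_L − X_C = 97.4 Ω
Z = 9.80 + j97.4 Ω
|Z| = √(9.80² + 97.4²) = 97.8 Ω
∠Z = arctan(97.4/9.80) = 84.3°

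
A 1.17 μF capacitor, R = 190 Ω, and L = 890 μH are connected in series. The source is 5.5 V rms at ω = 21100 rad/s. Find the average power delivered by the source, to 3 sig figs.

157 mW

X_L = ωL = 18.8 Ω
X_C = 1/(ωC) = 40.5 Ω
Net reactance X = X_L − X_C = -21.7 Ω
Z = 190 − j21.7 Ω
|Z| = √(190² + 21.7²) = 191 Ω
∠Z = arctan(-21.7/190) = -6.52°
I = V/|Z| = 28.8 mA
P = VI cos φ = 5.5 × 0.0288 × cos(-6.52°) = 157 mW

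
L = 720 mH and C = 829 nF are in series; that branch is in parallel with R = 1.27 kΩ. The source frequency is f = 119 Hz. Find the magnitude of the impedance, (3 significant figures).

ω = 2πf = 747.7 rad/s
X_L = ωL = 538 Ω
X_C = 1/(ωC) = 1610 Ω
Branch 1: Z₁ = R = 1270 Ω
Branch 2 (series LC): Z₂ = j(X_L − X_C) = −j1070 Ω
Parallel: Z = Z₁Z₂/(Z₁+Z₂), |Z| = 821 Ω, ∠Z = -49.8°

821 Ω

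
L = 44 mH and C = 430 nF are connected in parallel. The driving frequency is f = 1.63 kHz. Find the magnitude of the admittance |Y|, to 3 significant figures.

2.18 mS

ω = 2πf = 10240 rad/s
X_L = ωL = 451 Ω
X_C = 1/(ωC) = 227 Ω
Parallel: admittances add. Y = 1/(jωL) + jωC
Y = (0 + j0.00218) S
|Y| = 0.00218 S → |Z| = 1/|Y| = 458 Ω, ∠Z = −∠Y = -90.0°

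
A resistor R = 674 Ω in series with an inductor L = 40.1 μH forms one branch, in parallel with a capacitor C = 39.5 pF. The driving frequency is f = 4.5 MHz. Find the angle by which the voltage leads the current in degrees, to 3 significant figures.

ω = 2πf = 2.827e+07 rad/s
X_L = ωL = 1130 Ω
X_C = 1/(ωC) = 895 Ω
Branch 1 (R+jX_L): Z₁ = 674 + j1130 Ω, |Z₁| = 1320 Ω
Branch 2 (−jX_C): Z₂ = −j895 Ω
Parallel: Z = Z₁Z₂/(Z₁+Z₂), |Z| = 1650 Ω, ∠Z = -50.2°

-50.2°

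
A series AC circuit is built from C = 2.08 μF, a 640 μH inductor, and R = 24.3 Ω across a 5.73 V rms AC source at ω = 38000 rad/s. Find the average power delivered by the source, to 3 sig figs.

1.10 W

X_L = ωL = 24.3 Ω
X_C = 1/(ωC) = 12.7 Ω
Net reactance X = X_L − X_C = 11.7 Ω
Z = 24.3 + j11.7 Ω
|Z| = √(24.3² + 11.7²) = 27.0 Ω
∠Z = arctan(11.7/24.3) = 25.6°
I = V/|Z| = 213 mA
P = VI cos φ = 5.73 × 0.213 × cos(25.6°) = 1.10 W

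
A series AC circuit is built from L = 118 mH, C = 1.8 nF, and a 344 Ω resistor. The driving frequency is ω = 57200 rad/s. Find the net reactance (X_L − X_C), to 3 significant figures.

-2960 Ω

X_L = ωL = 6750 Ω
X_C = 1/(ωC) = 9710 Ω
X = 6750 − 9710 = -2960 Ω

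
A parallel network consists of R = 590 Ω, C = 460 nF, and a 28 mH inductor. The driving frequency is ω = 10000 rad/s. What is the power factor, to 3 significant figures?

X_L = ωL = 280 Ω
X_C = 1/(ωC) = 217 Ω
Parallel: admittances add. Y = 1/R + 1/(jωL) + jωC
Y = (0.00169 + j0.00103) S
|Y| = 0.00198 S → |Z| = 1/|Y| = 504 Ω, ∠Z = −∠Y = -31.3°
cos φ = cos(-31.3°) = 0.855

0.855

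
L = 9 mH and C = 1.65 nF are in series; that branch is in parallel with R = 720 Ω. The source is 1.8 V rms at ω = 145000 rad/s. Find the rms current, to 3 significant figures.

2.58 mA

X_L = ωL = 1300 Ω
X_C = 1/(ωC) = 4180 Ω
Branch 1: Z₁ = R = 720 Ω
Branch 2 (series LC): Z₂ = j(X_L − X_C) = −j2870 Ω
Parallel: Z = Z₁Z₂/(Z₁+Z₂), |Z| = 698 Ω, ∠Z = -14.1°
I = V/|Z| = 1.8/698 = 2.58 mA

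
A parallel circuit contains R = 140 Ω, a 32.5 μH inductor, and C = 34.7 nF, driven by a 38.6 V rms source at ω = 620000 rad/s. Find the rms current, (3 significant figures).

X_L = ωL = 20.1 Ω
X_C = 1/(ωC) = 46.5 Ω
Parallel: admittances add. Y = 1/R + 1/(jωL) + jωC
Y = (0.00714 − j0.0281) S
|Y| = 0.0290 S → |Z| = 1/|Y| = 34.5 Ω, ∠Z = −∠Y = 75.7°
I = V/|Z| = 38.6/34.5 = 1.12 A

1.12 A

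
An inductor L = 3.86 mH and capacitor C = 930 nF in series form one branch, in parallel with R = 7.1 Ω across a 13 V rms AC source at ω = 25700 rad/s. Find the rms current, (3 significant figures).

X_L = ωL = 99.2 Ω
X_C = 1/(ωC) = 41.8 Ω
Branch 1: Z₁ = R = 7.10 Ω
Branch 2 (series LC): Z₂ = j(X_L − X_C) = j57.4 Ω
Parallel: Z = Z₁Z₂/(Z₁+Z₂), |Z| = 7.05 Ω, ∠Z = 7.06°
I = V/|Z| = 13/7.05 = 1.84 A

1.84 A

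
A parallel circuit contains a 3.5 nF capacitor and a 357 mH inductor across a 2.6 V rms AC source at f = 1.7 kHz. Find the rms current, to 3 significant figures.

585 μA

ω = 2πf = 10680 rad/s
X_L = ωL = 3810 Ω
X_C = 1/(ωC) = 26700 Ω
Parallel: admittances add. Y = 1/(jωL) + jωC
Y = (0 − j0.000225) S
|Y| = 0.000225 S → |Z| = 1/|Y| = 4450 Ω, ∠Z = −∠Y = 90.0°
I = V/|Z| = 2.6/4450 = 585 μA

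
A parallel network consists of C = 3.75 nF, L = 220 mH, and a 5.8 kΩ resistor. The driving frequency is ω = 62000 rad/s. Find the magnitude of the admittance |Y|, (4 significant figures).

234.7 μS

X_L = ωL = 13640 Ω
X_C = 1/(ωC) = 4301 Ω
Parallel: admittances add. Y = 1/R + 1/(jωL) + jωC
Y = (0.0001724 + j0.0001592) S
|Y| = 0.0002347 S → |Z| = 1/|Y| = 4261 Ω, ∠Z = −∠Y = -42.72°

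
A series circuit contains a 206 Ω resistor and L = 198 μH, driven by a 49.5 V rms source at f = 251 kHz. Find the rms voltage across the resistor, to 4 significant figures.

27.26 V

ω = 2πf = 1.577e+06 rad/s
X_L = ωL = 312.3 Ω
Z = 206.0 + j312.3 Ω
|Z| = √(206.0² + 312.3²) = 374.1 Ω
I = V/|Z| = 132.3 mA
V_R = I·|Z_R| = 0.1323 × 206.0 = 27.26 V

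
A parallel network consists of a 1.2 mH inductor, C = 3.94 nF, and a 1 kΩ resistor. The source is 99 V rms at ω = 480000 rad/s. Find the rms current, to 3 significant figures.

100 mA

X_L = ωL = 576 Ω
X_C = 1/(ωC) = 529 Ω
Parallel: admittances add. Y = 1/R + 1/(jωL) + jωC
Y = (0.00100 + j0.000155) S
|Y| = 0.00101 S → |Z| = 1/|Y| = 988 Ω, ∠Z = −∠Y = -8.82°
I = V/|Z| = 99/988 = 100 mA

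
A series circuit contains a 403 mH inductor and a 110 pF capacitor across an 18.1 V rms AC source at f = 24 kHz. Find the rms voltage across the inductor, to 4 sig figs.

ω = 2πf = 150800 rad/s
X_L = ωL = 60770 Ω
X_C = 1/(ωC) = 60290 Ω
Net reactance X = X_L − X_C = 485.0 Ω
Z = j485.0 Ω
|Z| = √(0² + 485.0²) = 485.0 Ω
I = V/|Z| = 37.32 mA
V_L = I·|Z_L| = 0.03732 × 60770 = 2268 V

2268 V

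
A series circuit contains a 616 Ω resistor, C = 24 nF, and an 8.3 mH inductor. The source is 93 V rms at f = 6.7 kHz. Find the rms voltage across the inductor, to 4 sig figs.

ω = 2πf = 42100 rad/s
X_L = ωL = 349.4 Ω
X_C = 1/(ωC) = 989.8 Ω
Net reactance X = X_L − X_C = -640.4 Ω
Z = 616.0 − j640.4 Ω
|Z| = √(616.0² + 640.4²) = 888.5 Ω
I = V/|Z| = 104.7 mA
V_L = I·|Z_L| = 0.1047 × 349.4 = 36.57 V

36.57 V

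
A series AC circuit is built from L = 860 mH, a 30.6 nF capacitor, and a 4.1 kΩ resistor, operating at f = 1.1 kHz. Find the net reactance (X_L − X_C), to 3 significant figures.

1220 Ω

ω = 2πf = 6912 rad/s
X_L = ωL = 5940 Ω
X_C = 1/(ωC) = 4730 Ω
X = 5940 − 4730 = 1220 Ω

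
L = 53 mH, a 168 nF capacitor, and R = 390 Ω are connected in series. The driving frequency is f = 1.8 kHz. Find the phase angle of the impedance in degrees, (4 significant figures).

10.62°

ω = 2πf = 11310 rad/s
X_L = ωL = 599.4 Ω
X_C = 1/(ωC) = 526.3 Ω
Net reactance X = X_L − X_C = 73.11 Ω
Z = 390.0 + j73.11 Ω
|Z| = √(390.0² + 73.11²) = 396.8 Ω
∠Z = arctan(73.11/390.0) = 10.62°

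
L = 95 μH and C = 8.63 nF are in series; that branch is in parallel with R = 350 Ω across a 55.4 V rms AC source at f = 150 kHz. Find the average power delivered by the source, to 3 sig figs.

8.77 W

ω = 2πf = 942500 rad/s
X_L = ωL = 89.5 Ω
X_C = 1/(ωC) = 123 Ω
Branch 1: Z₁ = R = 350 Ω
Branch 2 (series LC): Z₂ = j(X_L − X_C) = −j33.4 Ω
Parallel: Z = Z₁Z₂/(Z₁+Z₂), |Z| = 33.3 Ω, ∠Z = -84.5°
I = V/|Z| = 1.67 A
P = VI cos φ = 55.4 × 1.67 × cos(-84.5°) = 8.77 W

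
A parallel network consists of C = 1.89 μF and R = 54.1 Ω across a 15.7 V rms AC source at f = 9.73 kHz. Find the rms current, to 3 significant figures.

ω = 2πf = 61140 rad/s
X_C = 1/(ωC) = 8.65 Ω
Parallel: admittances add. Y = 1/R + jωC
Y = (0.0185 + j0.116) S
|Y| = 0.117 S → |Z| = 1/|Y| = 8.55 Ω, ∠Z = −∠Y = -80.9°
I = V/|Z| = 15.7/8.55 = 1.84 A

1.84 A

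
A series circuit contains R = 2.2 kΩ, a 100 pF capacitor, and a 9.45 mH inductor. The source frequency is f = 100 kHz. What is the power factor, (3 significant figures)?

0.215

ω = 2πf = 628300 rad/s
X_L = ωL = 5940 Ω
X_C = 1/(ωC) = 15900 Ω
Net reactance X = X_L − X_C = -9980 Ω
Z = 2200 − j9980 Ω
|Z| = √(2200² + 9980²) = 10200 Ω
∠Z = arctan(-9980/2200) = -77.6°
cos φ = cos(-77.6°) = 0.215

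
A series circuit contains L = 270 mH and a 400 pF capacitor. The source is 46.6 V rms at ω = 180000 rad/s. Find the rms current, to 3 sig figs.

X_L = ωL = 48600 Ω
X_C = 1/(ωC) = 13900 Ω
Net reactance X = X_L − X_C = 34700 Ω
Z = j34700 Ω
|Z| = √(0² + 34700²) = 34700 Ω
I = V/|Z| = 46.6/34700 = 1.34 mA

1.34 mA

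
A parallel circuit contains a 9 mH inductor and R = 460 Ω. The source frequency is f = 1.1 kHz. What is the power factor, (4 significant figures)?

ω = 2πf = 6912 rad/s
X_L = ωL = 62.20 Ω
Parallel: admittances add. Y = 1/R + 1/(jωL)
Y = (0.002174 − j0.01608) S
|Y| = 0.01622 S → |Z| = 1/|Y| = 61.64 Ω, ∠Z = −∠Y = 82.30°
cos φ = cos(82.30°) = 0.1340

0.1340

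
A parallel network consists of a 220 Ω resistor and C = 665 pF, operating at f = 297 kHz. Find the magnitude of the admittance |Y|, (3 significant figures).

4.71 mS

ω = 2πf = 1.866e+06 rad/s
X_C = 1/(ωC) = 806 Ω
Parallel: admittances add. Y = 1/R + jωC
Y = (0.00455 + j0.00124) S
|Y| = 0.00471 S → |Z| = 1/|Y| = 212 Ω, ∠Z = −∠Y = -15.3°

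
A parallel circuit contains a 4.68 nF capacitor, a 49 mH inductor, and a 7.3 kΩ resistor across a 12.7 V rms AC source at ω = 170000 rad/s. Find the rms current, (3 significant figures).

8.75 mA

X_L = ωL = 8330 Ω
X_C = 1/(ωC) = 1260 Ω
Parallel: admittances add. Y = 1/R + 1/(jωL) + jωC
Y = (0.000137 + j0.000676) S
|Y| = 0.000689 S → |Z| = 1/|Y| = 1450 Ω, ∠Z = −∠Y = -78.5°
I = V/|Z| = 12.7/1450 = 8.75 mA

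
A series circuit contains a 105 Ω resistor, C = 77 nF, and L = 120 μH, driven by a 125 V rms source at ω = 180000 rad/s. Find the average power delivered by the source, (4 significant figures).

120.8 W

X_L = ωL = 21.60 Ω
X_C = 1/(ωC) = 72.15 Ω
Net reactance X = X_L − X_C = -50.55 Ω
Z = 105.0 − j50.55 Ω
|Z| = √(105.0² + 50.55²) = 116.5 Ω
∠Z = arctan(-50.55/105.0) = -25.71°
I = V/|Z| = 1.073 A
P = VI cos φ = 125 × 1.073 × cos(-25.71°) = 120.8 W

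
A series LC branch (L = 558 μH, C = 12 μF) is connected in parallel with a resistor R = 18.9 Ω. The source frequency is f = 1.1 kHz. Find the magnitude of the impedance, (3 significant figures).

ω = 2πf = 6912 rad/s
X_L = ωL = 3.86 Ω
X_C = 1/(ωC) = 12.1 Ω
Branch 1: Z₁ = R = 18.9 Ω
Branch 2 (series LC): Z₂ = j(X_L − X_C) = −j8.20 Ω
Parallel: Z = Z₁Z₂/(Z₁+Z₂), |Z| = 7.52 Ω, ∠Z = -66.5°

7.52 Ω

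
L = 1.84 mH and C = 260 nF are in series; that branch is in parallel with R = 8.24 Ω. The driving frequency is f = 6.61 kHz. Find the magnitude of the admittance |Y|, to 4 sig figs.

ω = 2πf = 41530 rad/s
X_L = ωL = 76.42 Ω
X_C = 1/(ωC) = 92.61 Ω
Branch 1: Z₁ = R = 8.240 Ω
Branch 2 (series LC): Z₂ = j(X_L − X_C) = −j16.19 Ω
Parallel: Z = Z₁Z₂/(Z₁+Z₂), |Z| = 7.343 Ω, ∠Z = -26.98°
|Y| = 1/|Z| = 136.2 mS

136.2 mS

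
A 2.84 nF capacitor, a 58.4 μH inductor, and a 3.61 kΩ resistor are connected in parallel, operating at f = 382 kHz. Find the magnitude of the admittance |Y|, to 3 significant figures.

ω = 2πf = 2.4e+06 rad/s
X_L = ωL = 140 Ω
X_C = 1/(ωC) = 147 Ω
Parallel: admittances add. Y = 1/R + 1/(jωL) + jωC
Y = (0.000277 − j0.000318) S
|Y| = 0.000421 S → |Z| = 1/|Y| = 2370 Ω, ∠Z = −∠Y = 48.9°

421 μS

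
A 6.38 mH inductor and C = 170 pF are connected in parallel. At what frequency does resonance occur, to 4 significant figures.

ω₀ = 1/√(LC) = 1/√(0.00638 × 1.7e-10) = 960200 rad/s
f₀ = ω₀/(2π) = 152.8 kHz

152.8 kHz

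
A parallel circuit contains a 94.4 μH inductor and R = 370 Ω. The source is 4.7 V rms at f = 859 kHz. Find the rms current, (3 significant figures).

ω = 2πf = 5.397e+06 rad/s
X_L = ωL = 510 Ω
Parallel: admittances add. Y = 1/R + 1/(jωL)
Y = (0.00270 − j0.00196) S
|Y| = 0.00334 S → |Z| = 1/|Y| = 299 Ω, ∠Z = −∠Y = 36.0°
I = V/|Z| = 4.7/299 = 15.7 mA

15.7 mA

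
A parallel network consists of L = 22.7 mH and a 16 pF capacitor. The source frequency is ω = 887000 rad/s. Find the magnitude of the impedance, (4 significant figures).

X_L = ωL = 20130 Ω
X_C = 1/(ωC) = 70460 Ω
Parallel: admittances add. Y = 1/(jωL) + jωC
Y = (0 − j3.547e-05) S
|Y| = 3.547e-05 S → |Z| = 1/|Y| = 28190 Ω, ∠Z = −∠Y = 90.00°

28190 Ω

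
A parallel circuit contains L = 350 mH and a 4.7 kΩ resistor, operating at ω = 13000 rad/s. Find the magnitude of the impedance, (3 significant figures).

X_L = ωL = 4550 Ω
Parallel: admittances add. Y = 1/R + 1/(jωL)
Y = (0.000213 − j0.000220) S
|Y| = 0.000306 S → |Z| = 1/|Y| = 3270 Ω, ∠Z = −∠Y = 45.9°

3270 Ω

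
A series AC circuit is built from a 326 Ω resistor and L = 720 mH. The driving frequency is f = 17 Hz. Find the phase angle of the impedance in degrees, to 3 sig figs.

ω = 2πf = 106.8 rad/s
X_L = ωL = 76.9 Ω
Z = 326 + j76.9 Ω
|Z| = √(326² + 76.9²) = 335 Ω
∠Z = arctan(76.9/326) = 13.3°

13.3°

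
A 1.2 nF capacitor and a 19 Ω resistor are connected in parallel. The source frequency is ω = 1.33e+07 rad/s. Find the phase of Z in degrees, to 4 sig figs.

X_C = 1/(ωC) = 62.66 Ω
Parallel: admittances add. Y = 1/R + jωC
Y = (0.05263 + j0.01596) S
|Y| = 0.05500 S → |Z| = 1/|Y| = 18.18 Ω, ∠Z = −∠Y = -16.87°

-16.87°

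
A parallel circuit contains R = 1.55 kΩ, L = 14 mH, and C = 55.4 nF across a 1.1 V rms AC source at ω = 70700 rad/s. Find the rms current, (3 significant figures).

3.27 mA

X_L = ωL = 990 Ω
X_C = 1/(ωC) = 255 Ω
Parallel: admittances add. Y = 1/R + 1/(jωL) + jωC
Y = (0.000645 + j0.00291) S
|Y| = 0.00298 S → |Z| = 1/|Y| = 336 Ω, ∠Z = −∠Y = -77.5°
I = V/|Z| = 1.1/336 = 3.27 mA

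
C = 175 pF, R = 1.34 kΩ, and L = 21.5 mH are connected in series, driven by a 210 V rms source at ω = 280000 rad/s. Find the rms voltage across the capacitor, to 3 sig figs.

X_L = ωL = 6020 Ω
X_C = 1/(ωC) = 20400 Ω
Net reactance X = X_L − X_C = -14400 Ω
Z = 1340 − j14400 Ω
|Z| = √(1340² + 14400²) = 14500 Ω
I = V/|Z| = 14.5 mA
V_C = I·|Z_C| = 0.0145 × 20400 = 297 V

297 V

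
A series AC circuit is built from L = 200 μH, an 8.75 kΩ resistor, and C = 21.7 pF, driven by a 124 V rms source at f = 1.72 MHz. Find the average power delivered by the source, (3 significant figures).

1.66 W

ω = 2πf = 1.081e+07 rad/s
X_L = ωL = 2160 Ω
X_C = 1/(ωC) = 4260 Ω
Net reactance X = X_L − X_C = -2100 Ω
Z = 8750 − j2100 Ω
|Z| = √(8750² + 2100²) = 9000 Ω
∠Z = arctan(-2100/8750) = -13.5°
I = V/|Z| = 13.8 mA
P = VI cos φ = 124 × 0.0138 × cos(-13.5°) = 1.66 W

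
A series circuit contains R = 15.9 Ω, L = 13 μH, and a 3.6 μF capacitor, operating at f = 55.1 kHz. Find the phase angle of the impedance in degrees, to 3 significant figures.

13.1°

ω = 2πf = 346200 rad/s
X_L = ωL = 4.50 Ω
X_C = 1/(ωC) = 0.802 Ω
Net reactance X = X_L − X_C = 3.70 Ω
Z = 15.9 + j3.70 Ω
|Z| = √(15.9² + 3.70²) = 16.3 Ω
∠Z = arctan(3.70/15.9) = 13.1°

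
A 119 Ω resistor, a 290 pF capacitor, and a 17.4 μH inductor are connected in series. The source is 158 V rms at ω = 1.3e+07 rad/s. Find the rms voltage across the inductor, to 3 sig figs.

X_L = ωL = 226 Ω
X_C = 1/(ωC) = 265 Ω
Net reactance X = X_L − X_C = -39.1 Ω
Z = 119 − j39.1 Ω
|Z| = √(119² + 39.1²) = 125 Ω
I = V/|Z| = 1.26 A
V_L = I·|Z_L| = 1.26 × 226 = 285 V

285 V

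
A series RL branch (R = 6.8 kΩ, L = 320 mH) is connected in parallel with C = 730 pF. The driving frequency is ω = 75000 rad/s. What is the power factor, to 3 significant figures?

X_L = ωL = 24000 Ω
X_C = 1/(ωC) = 18300 Ω
Branch 1 (R+jX_L): Z₁ = 6800 + j24000 Ω, |Z₁| = 24900 Ω
Branch 2 (−jX_C): Z₂ = −j18300 Ω
Parallel: Z = Z₁Z₂/(Z₁+Z₂), |Z| = 51200 Ω, ∠Z = -56.0°
cos φ = cos(-56.0°) = 0.560

0.560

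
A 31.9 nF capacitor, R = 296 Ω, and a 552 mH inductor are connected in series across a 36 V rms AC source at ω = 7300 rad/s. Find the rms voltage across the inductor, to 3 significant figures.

365 V

X_L = ωL = 4030 Ω
X_C = 1/(ωC) = 4290 Ω
Net reactance X = X_L − X_C = -265 Ω
Z = 296 − j265 Ω
|Z| = √(296² + 265²) = 397 Ω
I = V/|Z| = 90.7 mA
V_L = I·|Z_L| = 0.0907 × 4030 = 365 V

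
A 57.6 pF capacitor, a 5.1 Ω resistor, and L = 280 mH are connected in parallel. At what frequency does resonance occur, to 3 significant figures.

ω₀ = 1/√(LC) = 1/√(0.28 × 5.76e-11) = 249000 rad/s
f₀ = ω₀/(2π) = 39.6 kHz

39.6 kHz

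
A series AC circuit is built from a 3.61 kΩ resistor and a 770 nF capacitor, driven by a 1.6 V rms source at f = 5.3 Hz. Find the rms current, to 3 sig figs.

ω = 2πf = 33.30 rad/s
X_C = 1/(ωC) = 39000 Ω
Z = 3610 − j39000 Ω
|Z| = √(3610² + 39000²) = 39200 Ω
I = V/|Z| = 1.6/39200 = 40.9 μA

40.9 μA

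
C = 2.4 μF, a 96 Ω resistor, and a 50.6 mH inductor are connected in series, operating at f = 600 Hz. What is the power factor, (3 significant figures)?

0.767

ω = 2πf = 3770 rad/s
X_L = ωL = 191 Ω
X_C = 1/(ωC) = 111 Ω
Net reactance X = X_L − X_C = 80.2 Ω
Z = 96.0 + j80.2 Ω
|Z| = √(96.0² + 80.2²) = 125 Ω
∠Z = arctan(80.2/96.0) = 39.9°
cos φ = cos(39.9°) = 0.767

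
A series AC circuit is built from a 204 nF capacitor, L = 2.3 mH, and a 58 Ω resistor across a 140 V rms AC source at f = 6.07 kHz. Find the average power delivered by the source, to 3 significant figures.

ω = 2πf = 38140 rad/s
X_L = ωL = 87.7 Ω
X_C = 1/(ωC) = 129 Ω
Net reactance X = X_L − X_C = -40.8 Ω
Z = 58.0 − j40.8 Ω
|Z| = √(58.0² + 40.8²) = 70.9 Ω
∠Z = arctan(-40.8/58.0) = -35.1°
I = V/|Z| = 1.97 A
P = VI cos φ = 140 × 1.97 × cos(-35.1°) = 226 W

226 W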